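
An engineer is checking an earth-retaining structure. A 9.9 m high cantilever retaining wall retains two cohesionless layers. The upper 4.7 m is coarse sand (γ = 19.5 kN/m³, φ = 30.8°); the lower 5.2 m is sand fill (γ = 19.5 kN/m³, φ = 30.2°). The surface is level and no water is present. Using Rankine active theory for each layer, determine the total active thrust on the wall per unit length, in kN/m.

314 kN/m

K_a1 = tan²(45°−30.8°/2) = 0.3227; K_a2 = tan²(45°−30.2°/2) = 0.3307.
Layer 1: σ at base = K_a1 γ₁ h₁ = 29.58 kPa; P₁ = ½×29.58×4.7 = 69.51.
Layer 2: σ_v at top = γ₁h₁ = 91.65; σ_h top = K_a2×91.65 = 30.30; σ_h base = K_a2×(91.65+19.5×5.2) = 63.83.
P₂ = ½(30.30+63.83)×5.2 = 244.8. Total P_a = 69.51+244.8 = 314.3 kN/m.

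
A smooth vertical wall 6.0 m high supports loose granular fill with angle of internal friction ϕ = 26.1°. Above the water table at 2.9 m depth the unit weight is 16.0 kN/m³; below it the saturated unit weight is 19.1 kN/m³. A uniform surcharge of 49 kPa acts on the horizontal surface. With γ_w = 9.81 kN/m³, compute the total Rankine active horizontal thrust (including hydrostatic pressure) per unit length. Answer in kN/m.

K_a = tan²(45° − φ/2) = 0.3889.
γ' = 19.1 − 9.81 = 9.290 kN/m³. h₂ = H − d_w = 3.1 m.
σ'_h: at surface K_a·q = 19.06; at WT K_a(q+γd_w) = 37.11; at base K_a(q+γd_w+γ'h₂) = 48.31 kPa.
P₁ = ½(19.06+37.11)×2.9 = 81.44; P₂ = ½(37.11+48.31)×3.1 = 132.4; P_w = ½γ_w h₂² = 47.14.
Total = 81.44+132.4+47.14 = 261.0 kN/m.

261 kN/m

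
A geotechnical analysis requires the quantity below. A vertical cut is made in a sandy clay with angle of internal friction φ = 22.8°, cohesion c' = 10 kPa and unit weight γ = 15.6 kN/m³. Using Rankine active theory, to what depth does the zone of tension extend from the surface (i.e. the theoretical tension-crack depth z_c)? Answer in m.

1.93 m

K_a = tan²(45° − 22.8°/2) = 0.4414; √K_a = 0.6644.
The active pressure is zero where K_a γ z = 2c√K_a, so z_c = 2c/(γ√K_a) = 2×10/(15.6×0.6644) = 1.930 m.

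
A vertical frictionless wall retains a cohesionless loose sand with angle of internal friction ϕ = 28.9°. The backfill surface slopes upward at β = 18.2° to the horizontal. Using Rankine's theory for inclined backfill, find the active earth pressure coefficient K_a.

K_a = cos β · (cos β − √(cos²β − cos²φ)) / (cos β + √(cos²β − cos²φ)).
cos β = 0.9500, cos φ = 0.8755, √(cos²β − cos²φ) = 0.3688.
K_a = 0.9500 × (0.9500 − 0.3688)/(0.9500 + 0.3688) = 0.4187.

0.419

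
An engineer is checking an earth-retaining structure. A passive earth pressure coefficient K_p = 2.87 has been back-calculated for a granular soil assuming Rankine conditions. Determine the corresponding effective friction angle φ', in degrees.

28.9°

K_p = (1+sin φ)/(1−sin φ) ⇒ sin φ = (K_p − 1)/(K_p + 1) = 0.4832.
φ = arcsin(0.4832) = 28.89°.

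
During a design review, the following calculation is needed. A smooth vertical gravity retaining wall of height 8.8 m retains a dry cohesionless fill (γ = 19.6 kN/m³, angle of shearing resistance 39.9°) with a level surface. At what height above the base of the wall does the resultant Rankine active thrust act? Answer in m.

K_a = 0.2184.
The pressure distribution is triangular, so the resultant acts at H/3 above the base = 8.8/3 = 2.933 m.

2.93 m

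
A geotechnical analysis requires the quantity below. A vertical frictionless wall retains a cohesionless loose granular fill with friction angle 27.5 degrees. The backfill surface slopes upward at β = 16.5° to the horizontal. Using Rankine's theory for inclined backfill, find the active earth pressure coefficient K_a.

0.431

K_a = cos β · (cos β − √(cos²β − cos²φ)) / (cos β + √(cos²β − cos²φ)).
cos β = 0.9588, cos φ = 0.8870, √(cos²β − cos²φ) = 0.3641.
K_a = 0.9588 × (0.9588 − 0.3641)/(0.9588 + 0.3641) = 0.4311.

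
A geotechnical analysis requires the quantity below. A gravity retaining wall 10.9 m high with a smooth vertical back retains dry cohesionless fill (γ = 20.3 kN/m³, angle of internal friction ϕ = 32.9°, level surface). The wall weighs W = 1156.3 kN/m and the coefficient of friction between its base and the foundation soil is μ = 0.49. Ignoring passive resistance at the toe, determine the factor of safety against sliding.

K_a = tan²(45° − 32.9°/2) = 0.2960.
P_a = ½K_aγH² = 0.5×0.2960×20.3×10.9² = 357.0 kN/m, acting at H/3 = 3.633 m above the base.
FS_sliding = μW / P_a = 0.49×1156.3 / 357.0 = 1.587.

1.59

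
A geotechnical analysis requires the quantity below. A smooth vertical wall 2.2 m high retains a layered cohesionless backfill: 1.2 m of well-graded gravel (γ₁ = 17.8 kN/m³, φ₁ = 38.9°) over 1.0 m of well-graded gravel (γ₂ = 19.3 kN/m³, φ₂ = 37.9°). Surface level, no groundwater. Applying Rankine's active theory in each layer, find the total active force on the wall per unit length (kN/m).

10.3 kN/m

K_a1 = tan²(45°−38.9°/2) = 0.2285; K_a2 = tan²(45°−37.9°/2) = 0.2389.
Layer 1: σ at base = K_a1 γ₁ h₁ = 4.881 kPa; P₁ = ½×4.881×1.2 = 2.929.
Layer 2: σ_v at top = γ₁h₁ = 21.36; σ_h top = K_a2×21.36 = 5.104; σ_h base = K_a2×(21.36+19.3×1.0) = 9.715.
P₂ = ½(5.104+9.715)×1.0 = 7.409. Total P_a = 2.929+7.409 = 10.34 kN/m.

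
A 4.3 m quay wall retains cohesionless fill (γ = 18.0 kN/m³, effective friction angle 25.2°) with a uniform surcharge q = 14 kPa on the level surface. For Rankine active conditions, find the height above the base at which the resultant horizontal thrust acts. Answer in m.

K_a = 0.4027.
Triangular part P₁ = ½K_aγH² = 67.02 at H/3 = 1.433 m; rectangular part P₂ = K_a q H = 24.25 at H/2 = 2.150 m.
ȳ = (P₁·1.433 + P₂·2.150)/(P₁+P₂) = 1.624 m.

1.62 m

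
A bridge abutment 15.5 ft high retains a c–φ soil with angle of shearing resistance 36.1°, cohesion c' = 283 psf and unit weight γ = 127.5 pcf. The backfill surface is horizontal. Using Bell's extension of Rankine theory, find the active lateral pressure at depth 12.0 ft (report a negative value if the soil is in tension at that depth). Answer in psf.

K_a = (1 − sin φ)/(1 + sin φ) = 0.2585.
σ_a = K_a γ z − 2c√K_a = 0.2585×127.5×12.0 − 2×283×0.5084 = 107.7 psf.

108 psf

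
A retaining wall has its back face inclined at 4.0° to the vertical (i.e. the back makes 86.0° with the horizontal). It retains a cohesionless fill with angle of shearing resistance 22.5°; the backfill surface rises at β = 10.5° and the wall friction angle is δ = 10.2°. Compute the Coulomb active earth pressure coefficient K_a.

0.518

K_a = sin²(α+φ) / [sin²α · sin(α−δ) · (1 + √{sin(φ+δ)sin(φ−β) / (sin(α−δ)sin(α+β))})²].
With α = 86.0°, φ = 22.5°, δ = 10.2°, β = 10.5°: K_a = 0.5180.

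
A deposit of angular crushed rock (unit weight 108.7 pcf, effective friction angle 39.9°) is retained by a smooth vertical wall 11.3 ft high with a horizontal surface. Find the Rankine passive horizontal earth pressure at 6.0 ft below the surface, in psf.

K_p = (1 + sin φ)/(1 − sin φ) = 4.578.
σ_h = K_p γ z = 4.578 × 108.7 × 6.0 = 2986 psf.

2990 psf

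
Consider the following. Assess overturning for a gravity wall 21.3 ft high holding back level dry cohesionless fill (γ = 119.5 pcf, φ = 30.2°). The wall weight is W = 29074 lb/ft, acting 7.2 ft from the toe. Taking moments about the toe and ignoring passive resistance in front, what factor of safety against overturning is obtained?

3.29

K_a = tan²(45° − 30.2°/2) = 0.3307.
P_a = ½K_aγH² = 0.5×0.3307×119.5×21.3² = 8963 lb/ft, acting at H/3 = 7.100 ft above the base.
Overturning moment M_o = P_a × H/3 = 8963 × 7.100 = 63640.
Resisting moment M_r = W × 7.2 = 29074 × 7.2 = 209300.
FS_overturning = M_r/M_o = 209300/63640 = 3.289.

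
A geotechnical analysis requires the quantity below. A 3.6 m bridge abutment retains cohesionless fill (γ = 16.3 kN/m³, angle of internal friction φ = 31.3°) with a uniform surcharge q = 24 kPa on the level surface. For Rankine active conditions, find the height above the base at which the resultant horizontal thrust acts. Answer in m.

1.47 m

K_a = 0.3162.
Triangular part P₁ = ½K_aγH² = 33.40 at H/3 = 1.200 m; rectangular part P₂ = K_a q H = 27.32 at H/2 = 1.800 m.
ȳ = (P₁·1.200 + P₂·1.800)/(P₁+P₂) = 1.470 m.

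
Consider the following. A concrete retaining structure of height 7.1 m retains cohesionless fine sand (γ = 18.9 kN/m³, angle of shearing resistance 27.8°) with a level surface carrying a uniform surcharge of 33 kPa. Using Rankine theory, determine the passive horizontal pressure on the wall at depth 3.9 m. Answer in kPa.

293 kPa

K_p = (1 + sin φ)/(1 − sin φ) = 2.748.
σ_v = γz + q = 18.9 × 3.9 + 33 = 106.7 kPa.
σ_h = K_p σ_v = 2.748 × 106.7 = 293.2 kPa.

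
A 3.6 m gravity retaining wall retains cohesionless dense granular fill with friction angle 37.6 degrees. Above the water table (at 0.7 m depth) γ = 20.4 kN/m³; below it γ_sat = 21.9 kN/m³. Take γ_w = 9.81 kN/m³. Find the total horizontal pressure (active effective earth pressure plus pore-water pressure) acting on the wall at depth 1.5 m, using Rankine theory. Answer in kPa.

K_a = (1 − sin φ)/(1 + sin φ) = 0.2421.
γ' = 21.9 − 9.81 = 12.09 kN/m³.
Effective vertical stress at 1.5 m: σ'_v = 20.4×0.7 + 12.09×0.800 = 23.95 kPa.
σ'_h = K_a σ'_v = 0.2421 × 23.95 = 5.799 kPa; u = γ_w × 0.800 = 7.848 kPa.
Total σ_h = 5.799 + 7.848 = 13.65 kPa.

13.6 kPa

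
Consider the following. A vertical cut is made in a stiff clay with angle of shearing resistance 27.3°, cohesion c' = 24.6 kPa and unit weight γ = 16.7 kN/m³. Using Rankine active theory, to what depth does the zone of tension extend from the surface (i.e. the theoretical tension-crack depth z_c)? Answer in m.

4.84 m

K_a = tan²(45° − 27.3°/2) = 0.3711; √K_a = 0.6092.
The active pressure is zero where K_a γ z = 2c√K_a, so z_c = 2c/(γ√K_a) = 2×24.6/(16.7×0.6092) = 4.836 m.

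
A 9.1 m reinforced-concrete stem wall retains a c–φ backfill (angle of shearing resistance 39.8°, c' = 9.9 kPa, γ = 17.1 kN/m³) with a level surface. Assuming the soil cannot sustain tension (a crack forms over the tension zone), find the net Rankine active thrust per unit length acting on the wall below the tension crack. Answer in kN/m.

K_a = 0.2194; √K_a = 0.4684.
Tension-crack depth z_c = 2c/(γ√K_a) = 2×9.9/(17.1×0.4684) = 2.472 m.
σ_a at base = K_a γ H − 2c√K_a = 0.2194×17.1×9.1 − 2×9.9×0.4684 = 24.87 kPa.
P_a = ½ × 24.87 × (H − z_c) = 0.5×24.87×6.628 = 82.42 kN/m.

82.4 kN/m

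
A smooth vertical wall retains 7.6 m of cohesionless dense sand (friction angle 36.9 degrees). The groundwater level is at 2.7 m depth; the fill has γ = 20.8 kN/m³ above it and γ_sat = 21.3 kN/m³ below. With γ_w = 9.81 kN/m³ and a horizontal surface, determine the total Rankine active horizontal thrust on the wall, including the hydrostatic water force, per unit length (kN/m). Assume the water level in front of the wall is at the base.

240 kN/m

K_a = tan²(45° − φ/2) = 0.2497.
γ' = 21.3 − 9.81 = 11.49 kN/m³. Depth below WT = 4.9 m.
σ'_h at WT = K_a γ d_w = 14.02 kPa; at base = 14.02 + K_a γ' × 4.9 = 28.08 kPa.
P₁ (0–2.7 m) = ½×14.02×2.7 = 18.93. P₂ (2.7–7.6 m) = ½(14.02+28.08)×4.9 = 103.1.
P_w = ½ γ_w h₂² = 0.5×9.81×4.9² = 117.8. Total = 18.93+103.1+117.8 = 239.8 kN/m.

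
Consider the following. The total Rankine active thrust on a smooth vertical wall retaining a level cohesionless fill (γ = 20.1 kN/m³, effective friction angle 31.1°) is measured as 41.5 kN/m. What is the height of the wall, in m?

3.60 m

K_a = 0.3188. P_a = ½ K_a γ H² ⇒ H = √(2P_a/(K_a γ)).
H = √(2×41.5/(0.3188×20.1)) = 3.599 m.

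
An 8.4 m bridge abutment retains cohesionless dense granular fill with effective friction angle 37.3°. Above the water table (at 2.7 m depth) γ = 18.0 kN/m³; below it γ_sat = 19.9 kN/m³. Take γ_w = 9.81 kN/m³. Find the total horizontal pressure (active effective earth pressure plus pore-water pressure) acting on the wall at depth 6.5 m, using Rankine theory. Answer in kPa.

58.6 kPa

K_a = (1 − sin φ)/(1 + sin φ) = 0.2453.
γ' = 19.9 − 9.81 = 10.09 kN/m³.
Effective vertical stress at 6.5 m: σ'_v = 18.0×2.7 + 10.09×3.80 = 86.94 kPa.
σ'_h = K_a σ'_v = 0.2453 × 86.94 = 21.33 kPa; u = γ_w × 3.80 = 37.28 kPa.
Total σ_h = 21.33 + 37.28 = 58.61 kPa.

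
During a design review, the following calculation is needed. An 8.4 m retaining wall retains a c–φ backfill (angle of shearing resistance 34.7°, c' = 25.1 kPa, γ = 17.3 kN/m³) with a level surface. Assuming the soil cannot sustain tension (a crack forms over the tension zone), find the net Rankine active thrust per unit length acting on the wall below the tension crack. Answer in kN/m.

19.4 kN/m

K_a = 0.2745; √K_a = 0.5239.
Tension-crack depth z_c = 2c/(γ√K_a) = 2×25.1/(17.3×0.5239) = 5.539 m.
σ_a at base = K_a γ H − 2c√K_a = 0.2745×17.3×8.4 − 2×25.1×0.5239 = 13.59 kPa.
P_a = ½ × 13.59 × (H − z_c) = 0.5×13.59×2.861 = 19.44 kN/m.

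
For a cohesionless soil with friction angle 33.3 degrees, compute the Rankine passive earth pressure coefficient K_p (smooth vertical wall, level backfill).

3.43

K_p = (1 + sin φ)/(1 − sin φ) = tan²(45° + 33.3°/2) = 3.435.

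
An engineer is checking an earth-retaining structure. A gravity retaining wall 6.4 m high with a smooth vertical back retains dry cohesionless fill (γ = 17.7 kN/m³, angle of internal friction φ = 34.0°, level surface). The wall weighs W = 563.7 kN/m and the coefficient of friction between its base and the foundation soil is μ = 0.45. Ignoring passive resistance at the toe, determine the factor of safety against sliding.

K_a = tan²(45° − 34.0°/2) = 0.2827.
P_a = ½K_aγH² = 0.5×0.2827×17.7×6.4² = 102.5 kN/m, acting at H/3 = 2.133 m above the base.
FS_sliding = μW / P_a = 0.45×563.7 / 102.5 = 2.475.

2.48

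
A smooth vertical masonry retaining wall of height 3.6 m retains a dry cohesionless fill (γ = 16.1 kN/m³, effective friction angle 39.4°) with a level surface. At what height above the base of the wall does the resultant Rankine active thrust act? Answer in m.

K_a = 0.2234.
The pressure distribution is triangular, so the resultant acts at H/3 above the base = 3.6/3 = 1.200 m.

1.20 m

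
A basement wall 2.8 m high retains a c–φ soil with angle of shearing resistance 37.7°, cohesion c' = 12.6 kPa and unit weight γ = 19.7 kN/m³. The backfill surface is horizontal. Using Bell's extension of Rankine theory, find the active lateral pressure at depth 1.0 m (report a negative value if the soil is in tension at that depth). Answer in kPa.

-7.62 kPa

K_a = (1 − sin φ)/(1 + sin φ) = 0.2411.
σ_a = K_a γ z − 2c√K_a = 0.2411×19.7×1.0 − 2×12.6×0.4910 = -7.624 kPa.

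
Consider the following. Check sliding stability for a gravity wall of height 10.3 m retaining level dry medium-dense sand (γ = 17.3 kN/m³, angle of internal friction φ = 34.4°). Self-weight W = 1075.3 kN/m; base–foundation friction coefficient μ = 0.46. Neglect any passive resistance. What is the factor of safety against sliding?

1.94

K_a = tan²(45° − 34.4°/2) = 0.2780.
P_a = ½K_aγH² = 0.5×0.2780×17.3×10.3² = 255.1 kN/m, acting at H/3 = 3.433 m above the base.
FS_sliding = μW / P_a = 0.46×1075.3 / 255.1 = 1.939.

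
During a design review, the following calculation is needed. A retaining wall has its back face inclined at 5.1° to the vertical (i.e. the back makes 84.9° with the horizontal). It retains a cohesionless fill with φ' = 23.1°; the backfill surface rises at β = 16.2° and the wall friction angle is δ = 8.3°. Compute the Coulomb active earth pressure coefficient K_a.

0.594

K_a = sin²(α+φ) / [sin²α · sin(α−δ) · (1 + √{sin(φ+δ)sin(φ−β) / (sin(α−δ)sin(α+β))})²].
With α = 84.9°, φ = 23.1°, δ = 8.3°, β = 16.2°: K_a = 0.5940.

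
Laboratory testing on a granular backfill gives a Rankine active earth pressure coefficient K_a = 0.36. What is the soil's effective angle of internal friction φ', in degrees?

28.1°

K_a = tan²(45° − φ/2) ⇒ 45° − φ/2 = arctan(√0.36) = 30.96°.
φ = 2(45° − 30.96°) = 28.07°.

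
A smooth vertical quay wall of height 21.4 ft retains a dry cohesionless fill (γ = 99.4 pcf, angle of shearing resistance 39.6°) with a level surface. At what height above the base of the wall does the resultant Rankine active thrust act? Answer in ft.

7.13 ft

K_a = 0.2214.
The pressure distribution is triangular, so the resultant acts at H/3 above the base = 21.4/3 = 7.133 ft.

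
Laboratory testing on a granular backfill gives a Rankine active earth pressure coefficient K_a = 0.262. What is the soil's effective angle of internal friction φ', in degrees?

K_a = tan²(45° − φ/2) ⇒ 45° − φ/2 = arctan(√0.262) = 27.11°.
φ = 2(45° − 27.11°) = 35.79°.

35.8°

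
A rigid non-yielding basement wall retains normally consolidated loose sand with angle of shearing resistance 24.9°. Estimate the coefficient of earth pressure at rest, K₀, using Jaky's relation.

K₀ = 1 − sin φ' = 1 − sin 24.9° = 0.5790.

0.579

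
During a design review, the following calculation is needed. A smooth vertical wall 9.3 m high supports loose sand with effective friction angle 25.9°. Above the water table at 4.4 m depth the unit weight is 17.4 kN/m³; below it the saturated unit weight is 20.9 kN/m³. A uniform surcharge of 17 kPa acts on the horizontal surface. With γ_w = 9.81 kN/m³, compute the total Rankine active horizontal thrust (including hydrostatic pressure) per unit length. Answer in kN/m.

K_a = tan²(45° − φ/2) = 0.3920.
γ' = 20.9 − 9.81 = 11.09 kN/m³. h₂ = H − d_w = 4.9 m.
σ'_h: at surface K_a·q = 6.664; at WT K_a(q+γd_w) = 36.67; at base K_a(q+γd_w+γ'h₂) = 57.97 kPa.
P₁ = ½(6.664+36.67)×4.4 = 95.34; P₂ = ½(36.67+57.97)×4.9 = 231.9; P_w = ½γ_w h₂² = 117.8.
Total = 95.34+231.9+117.8 = 445.0 kN/m.

445 kN/m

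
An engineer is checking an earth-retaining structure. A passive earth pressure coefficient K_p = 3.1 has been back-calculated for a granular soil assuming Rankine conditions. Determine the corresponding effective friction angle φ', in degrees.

30.8°

K_p = (1+sin φ)/(1−sin φ) ⇒ sin φ = (K_p − 1)/(K_p + 1) = 0.5122.
φ = arcsin(0.5122) = 30.81°.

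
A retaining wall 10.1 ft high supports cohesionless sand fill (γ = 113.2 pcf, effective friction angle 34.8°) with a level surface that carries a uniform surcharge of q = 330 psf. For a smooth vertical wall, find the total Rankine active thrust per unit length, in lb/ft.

2490 lb/ft

K_a = tan²(45° − φ/2) = 0.2733.
Soil triangle: ½ K_a γ H² = 0.5×0.2733×113.2×10.1² = 1578 lb/ft.
Surcharge rectangle: K_a q H = 0.2733×330×10.1 = 910.9 lb/ft.
Total = 1578 + 910.9 = 2489 lb/ft.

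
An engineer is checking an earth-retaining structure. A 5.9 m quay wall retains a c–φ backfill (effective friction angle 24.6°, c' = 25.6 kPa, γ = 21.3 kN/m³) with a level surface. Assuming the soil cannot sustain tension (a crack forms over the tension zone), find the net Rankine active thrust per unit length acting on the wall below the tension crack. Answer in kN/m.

K_a = 0.4121; √K_a = 0.6420.
Tension-crack depth z_c = 2c/(γ√K_a) = 2×25.6/(21.3×0.6420) = 3.744 m.
σ_a at base = K_a γ H − 2c√K_a = 0.4121×21.3×5.9 − 2×25.6×0.6420 = 18.92 kPa.
P_a = ½ × 18.92 × (H − z_c) = 0.5×18.92×2.156 = 20.40 kN/m.

20.4 kN/m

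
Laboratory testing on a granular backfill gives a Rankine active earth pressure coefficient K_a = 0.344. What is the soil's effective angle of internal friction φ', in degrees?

K_a = tan²(45° − φ/2) ⇒ 45° − φ/2 = arctan(√0.344) = 30.39°.
φ = 2(45° − 30.39°) = 29.22°.

29.2°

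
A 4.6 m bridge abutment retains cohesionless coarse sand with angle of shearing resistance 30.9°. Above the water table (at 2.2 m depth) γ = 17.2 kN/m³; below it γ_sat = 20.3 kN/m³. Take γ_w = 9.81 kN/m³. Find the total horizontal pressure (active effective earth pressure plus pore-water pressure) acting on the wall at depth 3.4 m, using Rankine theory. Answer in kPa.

28.0 kPa

K_a = (1 − sin φ)/(1 + sin φ) = 0.3214.
γ' = 20.3 − 9.81 = 10.49 kN/m³.
Effective vertical stress at 3.4 m: σ'_v = 17.2×2.2 + 10.49×1.20 = 50.43 kPa.
σ'_h = K_a σ'_v = 0.3214 × 50.43 = 16.21 kPa; u = γ_w × 1.20 = 11.77 kPa.
Total σ_h = 16.21 + 11.77 = 27.98 kPa.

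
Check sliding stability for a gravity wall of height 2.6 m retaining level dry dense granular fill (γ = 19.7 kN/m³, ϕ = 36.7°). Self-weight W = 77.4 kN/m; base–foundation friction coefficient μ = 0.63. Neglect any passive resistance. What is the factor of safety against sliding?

K_a = tan²(45° − 36.7°/2) = 0.2519.
P_a = ½K_aγH² = 0.5×0.2519×19.7×2.6² = 16.77 kN/m, acting at H/3 = 0.8667 m above the base.
FS_sliding = μW / P_a = 0.63×77.4 / 16.77 = 2.908.

2.91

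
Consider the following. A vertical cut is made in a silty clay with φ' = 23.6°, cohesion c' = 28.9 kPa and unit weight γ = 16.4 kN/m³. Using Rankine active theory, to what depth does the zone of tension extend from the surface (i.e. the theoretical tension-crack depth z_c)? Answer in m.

K_a = tan²(45° − 23.6°/2) = 0.4282; √K_a = 0.6544.
The active pressure is zero where K_a γ z = 2c√K_a, so z_c = 2c/(γ√K_a) = 2×28.9/(16.4×0.6544) = 5.386 m.

5.39 m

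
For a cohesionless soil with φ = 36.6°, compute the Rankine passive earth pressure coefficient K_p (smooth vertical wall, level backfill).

3.95

K_p = (1 + sin φ)/(1 − sin φ) = tan²(45° + 36.6°/2) = 3.953.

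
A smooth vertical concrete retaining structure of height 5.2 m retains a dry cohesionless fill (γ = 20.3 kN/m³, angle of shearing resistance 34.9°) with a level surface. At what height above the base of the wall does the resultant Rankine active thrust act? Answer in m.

1.73 m

K_a = 0.2721.
The pressure distribution is triangular, so the resultant acts at H/3 above the base = 5.2/3 = 1.733 m.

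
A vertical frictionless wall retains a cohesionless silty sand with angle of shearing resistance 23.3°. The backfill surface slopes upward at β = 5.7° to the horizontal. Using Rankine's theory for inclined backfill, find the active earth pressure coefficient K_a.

K_a = cos β · (cos β − √(cos²β − cos²φ)) / (cos β + √(cos²β − cos²φ)).
cos β = 0.9951, cos φ = 0.9184, √(cos²β − cos²φ) = 0.3829.
K_a = 0.9951 × (0.9951 − 0.3829)/(0.9951 + 0.3829) = 0.4421.

0.442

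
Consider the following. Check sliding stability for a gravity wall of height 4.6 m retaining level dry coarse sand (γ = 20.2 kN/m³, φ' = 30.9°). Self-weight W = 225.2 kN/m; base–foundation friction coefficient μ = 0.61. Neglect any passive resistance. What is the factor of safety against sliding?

K_a = tan²(45° − 30.9°/2) = 0.3214.
P_a = ½K_aγH² = 0.5×0.3214×20.2×4.6² = 68.69 kN/m, acting at H/3 = 1.533 m above the base.
FS_sliding = μW / P_a = 0.61×225.2 / 68.69 = 2.000.

2.00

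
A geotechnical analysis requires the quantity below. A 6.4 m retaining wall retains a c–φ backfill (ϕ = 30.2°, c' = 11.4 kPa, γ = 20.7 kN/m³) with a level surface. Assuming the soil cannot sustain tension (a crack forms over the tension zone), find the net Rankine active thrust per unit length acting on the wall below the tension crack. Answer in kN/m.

68.8 kN/m

K_a = 0.3307; √K_a = 0.5750.
Tension-crack depth z_c = 2c/(γ√K_a) = 2×11.4/(20.7×0.5750) = 1.915 m.
σ_a at base = K_a γ H − 2c√K_a = 0.3307×20.7×6.4 − 2×11.4×0.5750 = 30.69 kPa.
P_a = ½ × 30.69 × (H − z_c) = 0.5×30.69×4.485 = 68.83 kN/m.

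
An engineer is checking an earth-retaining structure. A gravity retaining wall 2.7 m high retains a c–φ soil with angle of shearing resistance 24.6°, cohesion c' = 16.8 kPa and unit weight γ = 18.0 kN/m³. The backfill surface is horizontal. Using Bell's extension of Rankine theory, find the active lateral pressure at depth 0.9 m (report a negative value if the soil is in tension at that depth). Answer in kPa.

-14.9 kPa

K_a = (1 − sin φ)/(1 + sin φ) = 0.4121.
σ_a = K_a γ z − 2c√K_a = 0.4121×18.0×0.9 − 2×16.8×0.6420 = -14.89 kPa.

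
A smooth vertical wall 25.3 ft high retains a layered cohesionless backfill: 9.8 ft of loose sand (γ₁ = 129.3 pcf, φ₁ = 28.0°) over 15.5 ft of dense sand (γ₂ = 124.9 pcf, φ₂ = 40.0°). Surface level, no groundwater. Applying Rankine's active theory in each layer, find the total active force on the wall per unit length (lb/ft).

9770 lb/ft

K_a1 = tan²(45°−28.0°/2) = 0.3610; K_a2 = tan²(45°−40.0°/2) = 0.2174.
Layer 1: σ at base = K_a1 γ₁ h₁ = 457.5 psf; P₁ = ½×457.5×9.8 = 2242.
Layer 2: σ_v at top = γ₁h₁ = 1267; σ_h top = K_a2×1267 = 275.5; σ_h base = K_a2×(1267+124.9×15.5) = 696.5.
P₂ = ½(275.5+696.5)×15.5 = 7533. Total P_a = 2242+7533 = 9775 lb/ft.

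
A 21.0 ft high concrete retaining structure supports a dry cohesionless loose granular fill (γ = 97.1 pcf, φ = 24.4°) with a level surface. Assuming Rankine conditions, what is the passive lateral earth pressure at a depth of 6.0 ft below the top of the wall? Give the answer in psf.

1400 psf

K_p = (1 + sin φ)/(1 − sin φ) = 2.408.
σ_h = K_p γ z = 2.408 × 97.1 × 6.0 = 1403 psf.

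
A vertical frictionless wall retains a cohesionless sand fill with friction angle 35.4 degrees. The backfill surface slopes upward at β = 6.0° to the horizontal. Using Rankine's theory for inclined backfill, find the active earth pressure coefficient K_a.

0.270

K_a = cos β · (cos β − √(cos²β − cos²φ)) / (cos β + √(cos²β − cos²φ)).
cos β = 0.9945, cos φ = 0.8151, √(cos²β − cos²φ) = 0.5698.
K_a = 0.9945 × (0.9945 − 0.5698)/(0.9945 + 0.5698) = 0.2700.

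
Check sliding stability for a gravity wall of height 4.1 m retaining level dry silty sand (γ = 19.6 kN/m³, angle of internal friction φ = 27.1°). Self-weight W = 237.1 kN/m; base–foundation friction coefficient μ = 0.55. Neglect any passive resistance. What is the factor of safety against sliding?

K_a = tan²(45° − 27.1°/2) = 0.3741.
P_a = ½K_aγH² = 0.5×0.3741×19.6×4.1² = 61.62 kN/m, acting at H/3 = 1.367 m above the base.
FS_sliding = μW / P_a = 0.55×237.1 / 61.62 = 2.116.

2.12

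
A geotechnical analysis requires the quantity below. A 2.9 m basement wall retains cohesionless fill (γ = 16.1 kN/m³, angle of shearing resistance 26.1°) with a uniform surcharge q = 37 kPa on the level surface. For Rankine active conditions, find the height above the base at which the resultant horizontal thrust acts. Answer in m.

1.26 m

K_a = 0.3889.
Triangular part P₁ = ½K_aγH² = 26.33 at H/3 = 0.9667 m; rectangular part P₂ = K_a q H = 41.73 at H/2 = 1.450 m.
ȳ = (P₁·0.9667 + P₂·1.450)/(P₁+P₂) = 1.263 m.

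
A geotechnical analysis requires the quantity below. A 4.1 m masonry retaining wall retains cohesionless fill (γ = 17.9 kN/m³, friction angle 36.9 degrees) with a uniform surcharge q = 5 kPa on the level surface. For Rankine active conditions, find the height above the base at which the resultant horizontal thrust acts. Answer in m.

1.45 m

K_a = 0.2497.
Triangular part P₁ = ½K_aγH² = 37.56 at H/3 = 1.367 m; rectangular part P₂ = K_a q H = 5.118 at H/2 = 2.050 m.
ȳ = (P₁·1.367 + P₂·2.050)/(P₁+P₂) = 1.449 m.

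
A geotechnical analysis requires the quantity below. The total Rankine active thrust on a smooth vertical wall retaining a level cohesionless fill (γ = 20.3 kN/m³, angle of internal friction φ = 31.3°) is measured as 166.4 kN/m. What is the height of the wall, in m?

7.20 m

K_a = 0.3162. P_a = ½ K_a γ H² ⇒ H = √(2P_a/(K_a γ)).
H = √(2×166.4/(0.3162×20.3)) = 7.200 m.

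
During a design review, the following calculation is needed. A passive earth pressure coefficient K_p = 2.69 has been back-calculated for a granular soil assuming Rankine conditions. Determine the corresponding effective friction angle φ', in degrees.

27.3°

K_p = (1+sin φ)/(1−sin φ) ⇒ sin φ = (K_p − 1)/(K_p + 1) = 0.4580.
φ = arcsin(0.4580) = 27.26°.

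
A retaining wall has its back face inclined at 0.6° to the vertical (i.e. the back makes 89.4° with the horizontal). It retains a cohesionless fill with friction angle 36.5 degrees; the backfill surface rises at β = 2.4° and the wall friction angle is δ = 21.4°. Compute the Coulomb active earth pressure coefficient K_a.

K_a = sin²(α+φ) / [sin²α · sin(α−δ) · (1 + √{sin(φ+δ)sin(φ−β) / (sin(α−δ)sin(α+β))})²].
With α = 89.4°, φ = 36.5°, δ = 21.4°, β = 2.4°: K_a = 0.2404.

0.240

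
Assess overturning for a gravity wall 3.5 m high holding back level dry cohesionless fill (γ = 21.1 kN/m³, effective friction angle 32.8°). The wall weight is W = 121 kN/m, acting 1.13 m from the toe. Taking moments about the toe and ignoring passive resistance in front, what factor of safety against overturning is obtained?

3.05

K_a = tan²(45° − 32.8°/2) = 0.2973.
P_a = ½K_aγH² = 0.5×0.2973×21.1×3.5² = 38.42 kN/m, acting at H/3 = 1.167 m above the base.
Overturning moment M_o = P_a × H/3 = 38.42 × 1.167 = 44.82.
Resisting moment M_r = W × 1.13 = 121 × 1.13 = 136.7.
FS_overturning = M_r/M_o = 136.7/44.82 = 3.051.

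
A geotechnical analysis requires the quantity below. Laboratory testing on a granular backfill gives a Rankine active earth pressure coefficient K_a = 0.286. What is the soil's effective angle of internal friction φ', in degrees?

33.7°

K_a = tan²(45° − φ/2) ⇒ 45° − φ/2 = arctan(√0.286) = 28.14°.
φ = 2(45° − 28.14°) = 33.73°.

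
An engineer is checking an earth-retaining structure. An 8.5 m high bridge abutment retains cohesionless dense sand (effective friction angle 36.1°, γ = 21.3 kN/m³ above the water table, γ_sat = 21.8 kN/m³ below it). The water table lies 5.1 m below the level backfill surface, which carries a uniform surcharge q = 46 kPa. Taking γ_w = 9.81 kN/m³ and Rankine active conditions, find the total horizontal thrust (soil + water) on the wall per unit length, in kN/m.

K_a = tan²(45° − φ/2) = 0.2585.
γ' = 21.8 − 9.81 = 11.99 kN/m³. h₂ = H − d_w = 3.4 m.
σ'_h: at surface K_a·q = 11.89; at WT K_a(q+γd_w) = 39.97; at base K_a(q+γd_w+γ'h₂) = 50.51 kPa.
P₁ = ½(11.89+39.97)×5.1 = 132.2; P₂ = ½(39.97+50.51)×3.4 = 153.8; P_w = ½γ_w h₂² = 56.70.
Total = 132.2+153.8+56.70 = 342.8 kN/m.

343 kN/m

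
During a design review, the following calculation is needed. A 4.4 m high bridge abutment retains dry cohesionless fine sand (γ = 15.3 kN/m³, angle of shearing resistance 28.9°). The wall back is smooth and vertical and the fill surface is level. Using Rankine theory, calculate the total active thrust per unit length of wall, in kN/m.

51.6 kN/m

K_a = tan²(45° − φ/2) = 0.3484.
P_a = ½ K_a γ H² = 0.5 × 0.3484 × 15.3 × 4.4² = 51.59 kN/m.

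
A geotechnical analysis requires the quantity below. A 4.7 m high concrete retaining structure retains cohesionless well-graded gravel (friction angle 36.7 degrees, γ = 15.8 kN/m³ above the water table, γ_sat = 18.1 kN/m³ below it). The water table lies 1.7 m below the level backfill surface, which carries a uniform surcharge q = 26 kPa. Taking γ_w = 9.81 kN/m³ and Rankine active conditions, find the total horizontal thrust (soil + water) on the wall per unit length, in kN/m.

K_a = tan²(45° − φ/2) = 0.2519.
γ' = 18.1 − 9.81 = 8.290 kN/m³. h₂ = H − d_w = 3.0 m.
σ'_h: at surface K_a·q = 6.548; at WT K_a(q+γd_w) = 13.31; at base K_a(q+γd_w+γ'h₂) = 19.58 kPa.
P₁ = ½(6.548+13.31)×1.7 = 16.88; P₂ = ½(13.31+19.58)×3.0 = 49.34; P_w = ½γ_w h₂² = 44.14.
Total = 16.88+49.34+44.14 = 110.4 kN/m.

110 kN/m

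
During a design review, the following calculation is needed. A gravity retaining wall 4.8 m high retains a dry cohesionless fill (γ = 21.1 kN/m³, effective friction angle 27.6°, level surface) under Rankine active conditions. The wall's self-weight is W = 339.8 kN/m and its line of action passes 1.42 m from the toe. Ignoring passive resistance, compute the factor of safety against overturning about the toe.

K_a = tan²(45° − 27.6°/2) = 0.3668.
P_a = ½K_aγH² = 0.5×0.3668×21.1×4.8² = 89.15 kN/m, acting at H/3 = 1.600 m above the base.
Overturning moment M_o = P_a × H/3 = 89.15 × 1.600 = 142.6.
Resisting moment M_r = W × 1.42 = 339.8 × 1.42 = 482.5.
FS_overturning = M_r/M_o = 482.5/142.6 = 3.383.

3.38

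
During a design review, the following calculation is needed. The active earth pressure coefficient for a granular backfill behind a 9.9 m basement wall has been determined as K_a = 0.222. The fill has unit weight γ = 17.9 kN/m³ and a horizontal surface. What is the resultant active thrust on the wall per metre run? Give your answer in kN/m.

P = ½ K_a γ H² = 0.5 × 0.222 × 17.9 × 9.9² = 194.7 kN/m.

195 kN/m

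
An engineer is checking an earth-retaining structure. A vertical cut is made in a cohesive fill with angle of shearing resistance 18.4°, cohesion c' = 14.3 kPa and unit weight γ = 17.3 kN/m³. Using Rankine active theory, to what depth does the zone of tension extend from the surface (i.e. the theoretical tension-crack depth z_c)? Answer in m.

K_a = tan²(45° − 18.4°/2) = 0.5202; √K_a = 0.7212.
The active pressure is zero where K_a γ z = 2c√K_a, so z_c = 2c/(γ√K_a) = 2×14.3/(17.3×0.7212) = 2.292 m.

2.29 m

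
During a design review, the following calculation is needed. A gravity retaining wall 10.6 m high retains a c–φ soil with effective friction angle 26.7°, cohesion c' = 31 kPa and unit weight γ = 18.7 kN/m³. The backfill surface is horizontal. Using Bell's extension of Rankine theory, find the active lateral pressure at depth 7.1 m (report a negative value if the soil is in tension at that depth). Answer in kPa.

K_a = (1 − sin φ)/(1 + sin φ) = 0.3800.
σ_a = K_a γ z − 2c√K_a = 0.3800×18.7×7.1 − 2×31×0.6164 = 12.23 kPa.

12.2 kPa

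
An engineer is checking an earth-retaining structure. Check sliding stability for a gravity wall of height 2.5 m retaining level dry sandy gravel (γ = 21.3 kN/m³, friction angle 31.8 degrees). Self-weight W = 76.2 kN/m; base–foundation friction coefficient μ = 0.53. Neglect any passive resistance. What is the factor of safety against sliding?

K_a = tan²(45° − 31.8°/2) = 0.3098.
P_a = ½K_aγH² = 0.5×0.3098×21.3×2.5² = 20.62 kN/m, acting at H/3 = 0.8333 m above the base.
FS_sliding = μW / P_a = 0.53×76.2 / 20.62 = 1.959.

1.96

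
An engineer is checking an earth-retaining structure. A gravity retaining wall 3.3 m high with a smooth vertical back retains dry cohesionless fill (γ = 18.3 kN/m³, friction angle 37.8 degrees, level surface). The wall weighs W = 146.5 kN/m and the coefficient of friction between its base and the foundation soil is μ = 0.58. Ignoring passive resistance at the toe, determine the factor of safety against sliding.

3.55

K_a = tan²(45° − 37.8°/2) = 0.2400.
P_a = ½K_aγH² = 0.5×0.2400×18.3×3.3² = 23.91 kN/m, acting at H/3 = 1.100 m above the base.
FS_sliding = μW / P_a = 0.58×146.5 / 23.91 = 3.553.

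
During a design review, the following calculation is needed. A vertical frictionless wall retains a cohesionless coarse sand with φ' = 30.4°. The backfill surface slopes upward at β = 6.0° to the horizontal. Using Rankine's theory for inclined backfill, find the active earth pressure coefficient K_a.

K_a = cos β · (cos β − √(cos²β − cos²φ)) / (cos β + √(cos²β − cos²φ)).
cos β = 0.9945, cos φ = 0.8625, √(cos²β − cos²φ) = 0.4951.
K_a = 0.9945 × (0.9945 − 0.4951)/(0.9945 + 0.4951) = 0.3334.

0.333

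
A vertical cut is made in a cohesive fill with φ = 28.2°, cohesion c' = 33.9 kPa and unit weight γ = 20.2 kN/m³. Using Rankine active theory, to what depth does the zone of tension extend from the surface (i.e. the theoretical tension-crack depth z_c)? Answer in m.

K_a = tan²(45° − 28.2°/2) = 0.3582; √K_a = 0.5985.
The active pressure is zero where K_a γ z = 2c√K_a, so z_c = 2c/(γ√K_a) = 2×33.9/(20.2×0.5985) = 5.608 m.

5.61 m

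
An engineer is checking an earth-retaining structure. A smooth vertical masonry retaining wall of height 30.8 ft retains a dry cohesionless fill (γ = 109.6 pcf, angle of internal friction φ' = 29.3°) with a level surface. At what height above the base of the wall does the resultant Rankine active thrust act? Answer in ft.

K_a = 0.3428.
The pressure distribution is triangular, so the resultant acts at H/3 above the base = 30.8/3 = 10.27 ft.

10.3 ft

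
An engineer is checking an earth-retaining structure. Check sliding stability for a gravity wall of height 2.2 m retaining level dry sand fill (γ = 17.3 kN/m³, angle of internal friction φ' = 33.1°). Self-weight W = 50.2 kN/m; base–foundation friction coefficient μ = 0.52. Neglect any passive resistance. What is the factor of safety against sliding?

2.12

K_a = tan²(45° − 33.1°/2) = 0.2936.
P_a = ½K_aγH² = 0.5×0.2936×17.3×2.2² = 12.29 kN/m, acting at H/3 = 0.7333 m above the base.
FS_sliding = μW / P_a = 0.52×50.2 / 12.29 = 2.124.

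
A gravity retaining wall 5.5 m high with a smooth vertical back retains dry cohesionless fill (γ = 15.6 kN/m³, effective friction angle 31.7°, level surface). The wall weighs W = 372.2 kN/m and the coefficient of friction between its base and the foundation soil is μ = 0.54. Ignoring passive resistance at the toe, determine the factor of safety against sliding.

2.74

K_a = tan²(45° − 31.7°/2) = 0.3111.
P_a = ½K_aγH² = 0.5×0.3111×15.6×5.5² = 73.40 kN/m, acting at H/3 = 1.833 m above the base.
FS_sliding = μW / P_a = 0.54×372.2 / 73.40 = 2.738.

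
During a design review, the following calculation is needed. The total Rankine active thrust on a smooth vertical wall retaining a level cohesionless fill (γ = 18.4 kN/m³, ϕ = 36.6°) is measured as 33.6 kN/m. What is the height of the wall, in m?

3.80 m

K_a = 0.2530. P_a = ½ K_a γ H² ⇒ H = √(2P_a/(K_a γ)).
H = √(2×33.6/(0.2530×18.4)) = 3.800 m.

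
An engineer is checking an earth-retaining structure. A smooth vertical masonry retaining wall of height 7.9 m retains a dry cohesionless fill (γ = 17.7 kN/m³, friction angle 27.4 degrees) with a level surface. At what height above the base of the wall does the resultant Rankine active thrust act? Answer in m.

2.63 m

K_a = 0.3697.
The pressure distribution is triangular, so the resultant acts at H/3 above the base = 7.9/3 = 2.633 m.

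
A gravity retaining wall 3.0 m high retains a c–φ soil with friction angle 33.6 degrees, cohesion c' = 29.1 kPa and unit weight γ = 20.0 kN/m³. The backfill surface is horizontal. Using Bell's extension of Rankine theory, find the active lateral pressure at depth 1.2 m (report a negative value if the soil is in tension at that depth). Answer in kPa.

K_a = (1 − sin φ)/(1 + sin φ) = 0.2875.
σ_a = K_a γ z − 2c√K_a = 0.2875×20.0×1.2 − 2×29.1×0.5362 = -24.31 kPa.

-24.3 kPa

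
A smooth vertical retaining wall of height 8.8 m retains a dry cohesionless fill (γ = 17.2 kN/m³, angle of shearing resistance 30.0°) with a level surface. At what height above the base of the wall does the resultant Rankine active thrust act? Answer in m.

K_a = 0.3333.
The pressure distribution is triangular, so the resultant acts at H/3 above the base = 8.8/3 = 2.933 m.

2.93 m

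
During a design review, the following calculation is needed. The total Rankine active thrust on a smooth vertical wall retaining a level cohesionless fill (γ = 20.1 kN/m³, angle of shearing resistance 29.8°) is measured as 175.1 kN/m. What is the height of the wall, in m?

7.20 m

K_a = 0.3360. P_a = ½ K_a γ H² ⇒ H = √(2P_a/(K_a γ)).
H = √(2×175.1/(0.3360×20.1)) = 7.201 m.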